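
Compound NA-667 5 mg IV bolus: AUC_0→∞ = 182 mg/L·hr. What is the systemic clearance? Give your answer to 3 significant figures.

CL = Dose_iv / AUC_0→∞
   = 5 / 182 = 0.0274725 L/hr

CL = 0.0275 L/hr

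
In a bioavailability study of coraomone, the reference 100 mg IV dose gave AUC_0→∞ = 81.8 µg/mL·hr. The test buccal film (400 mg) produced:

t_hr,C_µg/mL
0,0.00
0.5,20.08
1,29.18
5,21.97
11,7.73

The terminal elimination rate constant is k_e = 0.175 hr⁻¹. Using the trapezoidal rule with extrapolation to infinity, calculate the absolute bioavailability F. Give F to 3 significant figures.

Trapezoidal AUC_0→11 (buccal film):
  [0→0.5]: (0.00+20.08)/2 × 0.5 = 5.02
  [0.5→1]: (20.08+29.18)/2 × 0.5 = 12.315
  [1→5]: (29.18+21.97)/2 × 4 = 102.3
  [5→11]: (21.97+7.73)/2 × 6 = 89.1
  Sum = 208.735 µg/mL·hr
Tail: C_last/k_e = 7.73/0.175 = 44.171
AUC_0→∞ (buccal film) = 208.735 + 44.171 = 252.906 µg/mL·hr
F = (AUC_ev/D_ev)/(AUC_iv/D_iv) = (252.906/400)/(81.8/100) = 0.632265/0.818 = 0.7729

F = 0.773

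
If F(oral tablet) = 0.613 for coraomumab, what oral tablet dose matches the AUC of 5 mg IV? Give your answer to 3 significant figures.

D_oral = 8.16 mg

For equal systemic exposure: F × D_ev = D_iv
D_ev = D_iv / F = 5 / 0.613 = 8.15661 mg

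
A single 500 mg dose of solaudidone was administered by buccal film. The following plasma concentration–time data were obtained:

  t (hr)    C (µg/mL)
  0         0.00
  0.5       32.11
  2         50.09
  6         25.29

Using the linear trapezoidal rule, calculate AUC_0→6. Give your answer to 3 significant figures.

Trapezoidal AUC_0→6:
  [0→0.5]: (0.00+32.11)/2 × 0.5 = 8.0275
  [0.5→2]: (32.11+50.09)/2 × 1.5 = 61.65
  [2→6]: (50.09+25.29)/2 × 4 = 150.76
  Sum = 220.4375 µg/mL·hr

AUC = 220 µg/mL·hr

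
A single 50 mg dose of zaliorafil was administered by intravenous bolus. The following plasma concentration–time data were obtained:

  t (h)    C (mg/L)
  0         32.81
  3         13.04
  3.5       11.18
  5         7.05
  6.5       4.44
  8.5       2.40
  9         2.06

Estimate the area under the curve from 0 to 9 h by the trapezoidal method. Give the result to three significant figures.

Trapezoidal AUC_0→9:
  [0→3]: (32.81+13.04)/2 × 3 = 68.775
  [3→3.5]: (13.04+11.18)/2 × 0.5 = 6.055
  [3.5→5]: (11.18+7.05)/2 × 1.5 = 13.6725
  [5→6.5]: (7.05+4.44)/2 × 1.5 = 8.6175
  [6.5→8.5]: (4.44+2.40)/2 × 2 = 6.84
  [8.5→9]: (2.40+2.06)/2 × 0.5 = 1.115
  Sum = 105.075 mg/L·h

AUC = 105 mg/L·h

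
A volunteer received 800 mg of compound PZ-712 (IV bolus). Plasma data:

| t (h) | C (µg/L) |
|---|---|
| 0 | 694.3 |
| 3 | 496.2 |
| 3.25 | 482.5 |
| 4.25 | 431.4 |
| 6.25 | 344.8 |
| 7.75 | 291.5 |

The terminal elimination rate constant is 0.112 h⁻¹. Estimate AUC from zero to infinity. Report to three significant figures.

Trapezoidal AUC_0→7.75:
  [0→3]: (694.3+496.2)/2 × 3 = 1785.75
  [3→3.25]: (496.2+482.5)/2 × 0.25 = 122.3375
  [3.25→4.25]: (482.5+431.4)/2 × 1 = 456.95
  [4.25→6.25]: (431.4+344.8)/2 × 2 = 776.2
  [6.25→7.75]: (344.8+291.5)/2 × 1.5 = 477.225
  Sum = 3618.4625 µg/L·h
Extrapolated tail: C_last / k_e = 291.5 / 0.112 = 2602.679
AUC_0→∞ = 3618.4625 + 2602.679 = 6221.1415 µg/L·h

AUC = 6220 µg/L·h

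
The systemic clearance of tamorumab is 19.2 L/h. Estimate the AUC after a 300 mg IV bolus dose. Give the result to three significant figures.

AUC_0→∞ = Dose_iv / CL
        = 300 / 19.2 = 15.625 mg/L·h

AUC = 15.6 mg/L·h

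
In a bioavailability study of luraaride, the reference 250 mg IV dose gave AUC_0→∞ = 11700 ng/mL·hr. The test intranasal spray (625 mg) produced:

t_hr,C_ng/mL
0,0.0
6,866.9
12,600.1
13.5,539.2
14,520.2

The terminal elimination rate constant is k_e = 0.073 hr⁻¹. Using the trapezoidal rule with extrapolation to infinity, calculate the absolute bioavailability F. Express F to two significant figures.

Trapezoidal AUC_0→14 (intranasal spray):
  [0→6]: (0.0+866.9)/2 × 6 = 2600.7
  [6→12]: (866.9+600.1)/2 × 6 = 4401.0
  [12→13.5]: (600.1+539.2)/2 × 1.5 = 854.475
  [13.5→14]: (539.2+520.2)/2 × 0.5 = 264.85
  Sum = 8121.025 ng/mL·hr
Tail: C_last/k_e = 520.2/0.073 = 7126.027
AUC_0→∞ (intranasal spray) = 8121.025 + 7126.027 = 15247.052 ng/mL·hr
F = (AUC_ev/D_ev)/(AUC_iv/D_iv) = (15247.052/625)/(11700/250) = 24.3953/46.8 = 0.5213

F = 0.52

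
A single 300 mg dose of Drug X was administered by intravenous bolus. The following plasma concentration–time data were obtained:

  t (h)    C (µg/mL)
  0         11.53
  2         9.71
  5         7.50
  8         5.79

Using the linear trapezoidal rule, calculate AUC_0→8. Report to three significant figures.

AUC = 67.0 µg/mL·h

Trapezoidal AUC_0→8:
  [0→2]: (11.53+9.71)/2 × 2 = 21.24
  [2→5]: (9.71+7.50)/2 × 3 = 25.815
  [5→8]: (7.50+5.79)/2 × 3 = 19.935
  Sum = 66.99 µg/mL·h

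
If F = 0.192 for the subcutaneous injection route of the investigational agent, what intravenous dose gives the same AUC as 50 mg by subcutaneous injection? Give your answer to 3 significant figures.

Systemic exposure from an extravascular dose = F × D_ev, so the equivalent IV dose is F × D_ev.
D_iv = F × D_ev = 0.192 × 50 = 9.6 mg

D_iv = 9.60 mg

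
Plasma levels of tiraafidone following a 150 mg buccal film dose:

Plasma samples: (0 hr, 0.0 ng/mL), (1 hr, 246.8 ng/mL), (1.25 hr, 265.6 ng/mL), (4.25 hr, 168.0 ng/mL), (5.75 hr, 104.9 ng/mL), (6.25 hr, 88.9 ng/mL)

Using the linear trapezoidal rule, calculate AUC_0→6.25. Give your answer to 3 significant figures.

Trapezoidal AUC_0→6.25:
  [0→1]: (0.0+246.8)/2 × 1 = 123.4
  [1→1.25]: (246.8+265.6)/2 × 0.25 = 64.05
  [1.25→4.25]: (265.6+168.0)/2 × 3 = 650.4
  [4.25→5.75]: (168.0+104.9)/2 × 1.5 = 204.675
  [5.75→6.25]: (104.9+88.9)/2 × 0.5 = 48.45
  Sum = 1090.975 ng/mL·hr

AUC = 1090 ng/mL·hr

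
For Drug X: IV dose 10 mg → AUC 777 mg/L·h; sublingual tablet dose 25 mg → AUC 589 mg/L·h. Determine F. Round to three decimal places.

F = 0.303

F = (AUC_ev / D_ev) / (AUC_iv / D_iv)
  = (589/25) / (777/10)
  = 23.56 / 77.7 = 0.3032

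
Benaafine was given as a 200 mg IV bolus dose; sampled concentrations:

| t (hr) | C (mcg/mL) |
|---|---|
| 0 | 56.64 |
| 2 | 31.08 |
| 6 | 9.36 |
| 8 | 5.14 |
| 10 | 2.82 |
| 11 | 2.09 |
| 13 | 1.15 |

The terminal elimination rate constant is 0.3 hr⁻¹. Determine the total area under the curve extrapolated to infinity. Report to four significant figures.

Trapezoidal AUC_0→13:
  [0→2]: (56.64+31.08)/2 × 2 = 87.72
  [2→6]: (31.08+9.36)/2 × 4 = 80.88
  [6→8]: (9.36+5.14)/2 × 2 = 14.5
  [8→10]: (5.14+2.82)/2 × 2 = 7.96
  [10→11]: (2.82+2.09)/2 × 1 = 2.455
  [11→13]: (2.09+1.15)/2 × 2 = 3.24
  Sum = 196.755 mcg/mL·hr
Extrapolated tail: C_last / k_e = 1.15 / 0.3 = 3.833
AUC_0→∞ = 196.755 + 3.833 = 200.588 mcg/mL·hr

AUC = 200.6 mcg/mL·hr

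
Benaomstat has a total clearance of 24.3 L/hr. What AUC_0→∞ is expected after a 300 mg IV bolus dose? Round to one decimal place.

AUC_0→∞ = Dose_iv / CL
        = 300 / 24.3 = 12.3457 mg/L·hr

AUC = 12.3 mg/L·hr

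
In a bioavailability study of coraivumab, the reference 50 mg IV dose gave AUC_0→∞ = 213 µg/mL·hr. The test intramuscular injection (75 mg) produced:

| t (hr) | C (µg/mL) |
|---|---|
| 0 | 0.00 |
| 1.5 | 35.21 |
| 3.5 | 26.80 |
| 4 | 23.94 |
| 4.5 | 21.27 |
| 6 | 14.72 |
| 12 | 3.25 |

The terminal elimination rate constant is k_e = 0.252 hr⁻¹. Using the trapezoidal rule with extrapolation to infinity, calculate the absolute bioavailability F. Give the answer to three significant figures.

F = 0.645

Trapezoidal AUC_0→12 (intramuscular injection):
  [0→1.5]: (0.00+35.21)/2 × 1.5 = 26.4075
  [1.5→3.5]: (35.21+26.80)/2 × 2 = 62.01
  [3.5→4]: (26.80+23.94)/2 × 0.5 = 12.685
  [4→4.5]: (23.94+21.27)/2 × 0.5 = 11.3025
  [4.5→6]: (21.27+14.72)/2 × 1.5 = 26.9925
  [6→12]: (14.72+3.25)/2 × 6 = 53.91
  Sum = 193.3075 µg/mL·hr
Tail: C_last/k_e = 3.25/0.252 = 12.897
AUC_0→∞ (intramuscular injection) = 193.3075 + 12.897 = 206.2045 µg/mL·hr
F = (AUC_ev/D_ev)/(AUC_iv/D_iv) = (206.2045/75)/(213/50) = 2.74939/4.26 = 0.6454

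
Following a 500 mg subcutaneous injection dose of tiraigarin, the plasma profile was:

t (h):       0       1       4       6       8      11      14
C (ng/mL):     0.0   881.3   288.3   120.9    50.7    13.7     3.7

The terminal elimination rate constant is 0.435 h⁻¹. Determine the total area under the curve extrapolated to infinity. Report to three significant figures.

AUC = 2910 ng/mL·h

Trapezoidal AUC_0→14:
  [0→1]: (0.0+881.3)/2 × 1 = 440.65
  [1→4]: (881.3+288.3)/2 × 3 = 1754.4
  [4→6]: (288.3+120.9)/2 × 2 = 409.2
  [6→8]: (120.9+50.7)/2 × 2 = 171.6
  [8→11]: (50.7+13.7)/2 × 3 = 96.6
  [11→14]: (13.7+3.7)/2 × 3 = 26.1
  Sum = 2898.55 ng/mL·h
Extrapolated tail: C_last / k_e = 3.7 / 0.435 = 8.506
AUC_0→∞ = 2898.55 + 8.506 = 2907.056 ng/mL·h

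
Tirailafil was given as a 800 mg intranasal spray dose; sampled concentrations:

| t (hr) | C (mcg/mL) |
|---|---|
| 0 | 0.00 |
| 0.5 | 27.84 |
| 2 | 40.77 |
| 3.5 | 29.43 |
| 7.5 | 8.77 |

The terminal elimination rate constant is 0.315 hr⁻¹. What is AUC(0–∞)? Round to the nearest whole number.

Trapezoidal AUC_0→7.5:
  [0→0.5]: (0.00+27.84)/2 × 0.5 = 6.96
  [0.5→2]: (27.84+40.77)/2 × 1.5 = 51.4575
  [2→3.5]: (40.77+29.43)/2 × 1.5 = 52.65
  [3.5→7.5]: (29.43+8.77)/2 × 4 = 76.4
  Sum = 187.4675 mcg/mL·hr
Extrapolated tail: C_last / k_e = 8.77 / 0.315 = 27.841
AUC_0→∞ = 187.4675 + 27.841 = 215.3085 mcg/mL·hr

AUC = 215 mcg/mL·hr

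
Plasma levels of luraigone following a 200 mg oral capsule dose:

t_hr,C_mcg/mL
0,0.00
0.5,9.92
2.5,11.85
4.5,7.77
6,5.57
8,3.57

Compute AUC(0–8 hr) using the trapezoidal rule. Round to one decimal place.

AUC = 63.0 mcg/mL·hr

Trapezoidal AUC_0→8:
  [0→0.5]: (0.00+9.92)/2 × 0.5 = 2.48
  [0.5→2.5]: (9.92+11.85)/2 × 2 = 21.77
  [2.5→4.5]: (11.85+7.77)/2 × 2 = 19.62
  [4.5→6]: (7.77+5.57)/2 × 1.5 = 10.005
  [6→8]: (5.57+3.57)/2 × 2 = 9.14
  Sum = 63.015 mcg/mL·hr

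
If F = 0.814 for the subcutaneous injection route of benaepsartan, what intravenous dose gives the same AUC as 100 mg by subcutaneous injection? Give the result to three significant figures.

Systemic exposure from an extravascular dose = F × D_ev, so the equivalent IV dose is F × D_ev.
D_iv = F × D_ev = 0.814 × 100 = 81.4 mg

D_iv = 81.4 mg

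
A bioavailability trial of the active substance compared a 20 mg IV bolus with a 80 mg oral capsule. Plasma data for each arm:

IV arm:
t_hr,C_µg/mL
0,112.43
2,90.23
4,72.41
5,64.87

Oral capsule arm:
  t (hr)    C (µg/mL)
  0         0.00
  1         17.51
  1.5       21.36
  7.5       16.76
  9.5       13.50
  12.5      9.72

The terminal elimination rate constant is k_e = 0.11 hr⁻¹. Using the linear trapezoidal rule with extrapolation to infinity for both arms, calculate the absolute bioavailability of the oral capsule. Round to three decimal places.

Trapezoidal AUC_0→5 (IV):
  [0→2]: (112.43+90.23)/2 × 2 = 202.66
  [2→4]: (90.23+72.41)/2 × 2 = 162.64
  [4→5]: (72.41+64.87)/2 × 1 = 68.64
  Sum = 433.94 µg/mL·hr
IV tail: 64.87/0.11 = 589.727; AUC_iv,0→∞ = 433.94 + 589.727 = 1023.667 µg/mL·hr
Trapezoidal AUC_0→12.5 (oral capsule):
  [0→1]: (0.00+17.51)/2 × 1 = 8.755
  [1→1.5]: (17.51+21.36)/2 × 0.5 = 9.7175
  [1.5→7.5]: (21.36+16.76)/2 × 6 = 114.36
  [7.5→9.5]: (16.76+13.50)/2 × 2 = 30.26
  [9.5→12.5]: (13.50+9.72)/2 × 3 = 34.83
  Sum = 197.9225 µg/mL·hr
oral capsule tail: 9.72/0.11 = 88.364; AUC_ev,0→∞ = 197.9225 + 88.364 = 286.2865 µg/mL·hr
F = (AUC_ev/D_ev)/(AUC_iv/D_iv) = (286.2865/80)/(1023.667/20) = 3.57858/51.18335 = 0.0699

F = 0.070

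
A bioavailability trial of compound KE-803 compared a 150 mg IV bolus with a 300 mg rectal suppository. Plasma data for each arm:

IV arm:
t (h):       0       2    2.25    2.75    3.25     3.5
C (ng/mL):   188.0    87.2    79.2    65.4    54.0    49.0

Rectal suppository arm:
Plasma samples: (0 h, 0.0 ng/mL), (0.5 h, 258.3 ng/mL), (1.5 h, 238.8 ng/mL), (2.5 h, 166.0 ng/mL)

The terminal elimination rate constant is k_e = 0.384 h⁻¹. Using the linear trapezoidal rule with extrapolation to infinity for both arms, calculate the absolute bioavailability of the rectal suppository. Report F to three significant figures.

Trapezoidal AUC_0→3.5 (IV):
  [0→2]: (188.0+87.2)/2 × 2 = 275.2
  [2→2.25]: (87.2+79.2)/2 × 0.25 = 20.8
  [2.25→2.75]: (79.2+65.4)/2 × 0.5 = 36.15
  [2.75→3.25]: (65.4+54.0)/2 × 0.5 = 29.85
  [3.25→3.5]: (54.0+49.0)/2 × 0.25 = 12.875
  Sum = 374.875 ng/mL·h
IV tail: 49.0/0.384 = 127.604; AUC_iv,0→∞ = 374.875 + 127.604 = 502.479 ng/mL·h
Trapezoidal AUC_0→2.5 (rectal suppository):
  [0→0.5]: (0.0+258.3)/2 × 0.5 = 64.575
  [0.5→1.5]: (258.3+238.8)/2 × 1 = 248.55
  [1.5→2.5]: (238.8+166.0)/2 × 1 = 202.4
  Sum = 515.525 ng/mL·h
rectal suppository tail: 166.0/0.384 = 432.292; AUC_ev,0→∞ = 515.525 + 432.292 = 947.817 ng/mL·h
F = (AUC_ev/D_ev)/(AUC_iv/D_iv) = (947.817/300)/(502.479/150) = 3.15939/3.34986 = 0.9431

F = 0.943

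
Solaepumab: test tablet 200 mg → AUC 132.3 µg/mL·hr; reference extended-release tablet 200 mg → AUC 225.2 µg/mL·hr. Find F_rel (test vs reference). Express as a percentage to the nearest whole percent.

F_rel = 59%

F_rel = (AUC_test/D_test) / (AUC_ref/D_ref)
      = (132.3/200) / (225.2/200)
      = 0.6615 / 1.126 = 0.5875 = 58.75%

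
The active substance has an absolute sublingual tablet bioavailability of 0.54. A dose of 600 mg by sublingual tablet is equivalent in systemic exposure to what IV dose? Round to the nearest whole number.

Systemic exposure from an extravascular dose = F × D_ev, so the equivalent IV dose is F × D_ev.
D_iv = F × D_ev = 0.54 × 600 = 324 mg

D_iv = 324 mg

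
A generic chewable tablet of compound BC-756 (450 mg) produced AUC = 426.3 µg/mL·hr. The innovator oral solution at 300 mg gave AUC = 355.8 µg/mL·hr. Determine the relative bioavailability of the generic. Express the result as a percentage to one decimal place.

F_rel = (AUC_test/D_test) / (AUC_ref/D_ref)
      = (426.3/450) / (355.8/300)
      = 0.947333 / 1.186 = 0.7988 = 79.88%

F_rel = 79.9%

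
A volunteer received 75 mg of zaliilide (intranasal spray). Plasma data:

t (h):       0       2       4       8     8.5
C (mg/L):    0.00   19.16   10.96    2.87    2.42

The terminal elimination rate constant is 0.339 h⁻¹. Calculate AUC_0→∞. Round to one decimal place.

Trapezoidal AUC_0→8.5:
  [0→2]: (0.00+19.16)/2 × 2 = 19.16
  [2→4]: (19.16+10.96)/2 × 2 = 30.12
  [4→8]: (10.96+2.87)/2 × 4 = 27.66
  [8→8.5]: (2.87+2.42)/2 × 0.5 = 1.3225
  Sum = 78.2625 mg/L·h
Extrapolated tail: C_last / k_e = 2.42 / 0.339 = 7.139
AUC_0→∞ = 78.2625 + 7.139 = 85.4015 mg/L·h

AUC = 85.4 mg/L·h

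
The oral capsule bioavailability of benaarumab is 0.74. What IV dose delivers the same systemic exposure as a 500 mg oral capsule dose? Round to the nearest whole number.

D_iv = 370 mg

Systemic exposure from an extravascular dose = F × D_ev, so the equivalent IV dose is F × D_ev.
D_iv = F × D_ev = 0.74 × 500 = 370 mg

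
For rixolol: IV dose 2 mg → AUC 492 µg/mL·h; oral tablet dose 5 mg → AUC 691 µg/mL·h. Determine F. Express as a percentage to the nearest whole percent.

F = (AUC_ev / D_ev) / (AUC_iv / D_iv)
  = (691/5) / (492/2)
  = 138.2 / 246 = 0.5618
  = 56.18%

F = 56%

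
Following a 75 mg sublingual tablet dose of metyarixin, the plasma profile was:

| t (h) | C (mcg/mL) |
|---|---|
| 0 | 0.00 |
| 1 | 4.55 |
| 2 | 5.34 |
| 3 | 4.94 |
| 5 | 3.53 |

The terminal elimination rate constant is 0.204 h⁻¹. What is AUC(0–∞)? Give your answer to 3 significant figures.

Trapezoidal AUC_0→5:
  [0→1]: (0.00+4.55)/2 × 1 = 2.275
  [1→2]: (4.55+5.34)/2 × 1 = 4.945
  [2→3]: (5.34+4.94)/2 × 1 = 5.14
  [3→5]: (4.94+3.53)/2 × 2 = 8.47
  Sum = 20.83 mcg/mL·h
Extrapolated tail: C_last / k_e = 3.53 / 0.204 = 17.304
AUC_0→∞ = 20.83 + 17.304 = 38.134 mcg/mL·h

AUC = 38.1 mcg/mL·h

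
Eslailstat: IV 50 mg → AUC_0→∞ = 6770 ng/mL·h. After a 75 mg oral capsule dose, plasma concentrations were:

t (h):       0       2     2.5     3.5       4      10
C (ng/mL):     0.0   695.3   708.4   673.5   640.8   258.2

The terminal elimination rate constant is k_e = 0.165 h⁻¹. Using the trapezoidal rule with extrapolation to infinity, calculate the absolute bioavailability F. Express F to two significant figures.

F = 0.62

Trapezoidal AUC_0→10 (oral capsule):
  [0→2]: (0.0+695.3)/2 × 2 = 695.3
  [2→2.5]: (695.3+708.4)/2 × 0.5 = 350.925
  [2.5→3.5]: (708.4+673.5)/2 × 1 = 690.95
  [3.5→4]: (673.5+640.8)/2 × 0.5 = 328.575
  [4→10]: (640.8+258.2)/2 × 6 = 2697.0
  Sum = 4762.75 ng/mL·h
Tail: C_last/k_e = 258.2/0.165 = 1564.848
AUC_0→∞ (oral capsule) = 4762.75 + 1564.848 = 6327.598 ng/mL·h
F = (AUC_ev/D_ev)/(AUC_iv/D_iv) = (6327.598/75)/(6770/50) = 84.368/135.4 = 0.6231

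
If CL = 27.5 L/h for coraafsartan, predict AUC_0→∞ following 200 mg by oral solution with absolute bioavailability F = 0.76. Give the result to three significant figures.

AUC = 5.53 mg/L·h

AUC_0→∞ = F × Dose / CL
        = 0.76 × 200 / 27.5 = 5.52727 mg/L·h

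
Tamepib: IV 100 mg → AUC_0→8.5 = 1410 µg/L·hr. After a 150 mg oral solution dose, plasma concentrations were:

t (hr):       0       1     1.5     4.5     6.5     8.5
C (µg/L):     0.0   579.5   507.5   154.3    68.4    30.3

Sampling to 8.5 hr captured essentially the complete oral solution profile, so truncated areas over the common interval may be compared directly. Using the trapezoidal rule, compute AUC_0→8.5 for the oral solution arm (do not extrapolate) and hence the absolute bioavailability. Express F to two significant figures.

Trapezoidal AUC_0→8.5 (oral solution):
  [0→1]: (0.0+579.5)/2 × 1 = 289.75
  [1→1.5]: (579.5+507.5)/2 × 0.5 = 271.75
  [1.5→4.5]: (507.5+154.3)/2 × 3 = 992.7
  [4.5→6.5]: (154.3+68.4)/2 × 2 = 222.7
  [6.5→8.5]: (68.4+30.3)/2 × 2 = 98.7
  Sum = 1875.6 µg/L·hr
F = (AUC_ev/D_ev)/(AUC_iv/D_iv) = (1875.6/150)/(1410/100) = 12.504/14.1 = 0.8868

F = 0.89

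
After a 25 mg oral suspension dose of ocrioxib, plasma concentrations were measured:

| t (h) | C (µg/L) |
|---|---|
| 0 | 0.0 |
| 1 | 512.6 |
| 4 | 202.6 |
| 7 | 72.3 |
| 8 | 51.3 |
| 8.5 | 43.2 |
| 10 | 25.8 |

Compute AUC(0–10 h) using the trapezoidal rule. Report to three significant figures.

Trapezoidal AUC_0→10:
  [0→1]: (0.0+512.6)/2 × 1 = 256.3
  [1→4]: (512.6+202.6)/2 × 3 = 1072.8
  [4→7]: (202.6+72.3)/2 × 3 = 412.35
  [7→8]: (72.3+51.3)/2 × 1 = 61.8
  [8→8.5]: (51.3+43.2)/2 × 0.5 = 23.625
  [8.5→10]: (43.2+25.8)/2 × 1.5 = 51.75
  Sum = 1878.625 µg/L·h

AUC = 1880 µg/L·h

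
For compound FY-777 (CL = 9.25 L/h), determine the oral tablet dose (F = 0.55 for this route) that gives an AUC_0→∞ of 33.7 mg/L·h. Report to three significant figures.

Dose = CL × AUC_0→∞ / F
     = 9.25 × 33.7 / 0.55 = 566.773 mg

Dose = 567 mg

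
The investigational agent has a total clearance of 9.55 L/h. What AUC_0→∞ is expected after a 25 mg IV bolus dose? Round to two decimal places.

AUC = 2.62 mg/L·h

AUC_0→∞ = Dose_iv / CL
        = 25 / 9.55 = 2.6178 mg/L·h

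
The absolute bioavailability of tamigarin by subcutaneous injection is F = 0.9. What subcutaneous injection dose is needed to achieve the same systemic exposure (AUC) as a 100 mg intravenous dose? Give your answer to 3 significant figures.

For equal systemic exposure: F × D_ev = D_iv
D_ev = D_iv / F = 100 / 0.9 = 111.111 mg

D_subcutaneous = 111 mg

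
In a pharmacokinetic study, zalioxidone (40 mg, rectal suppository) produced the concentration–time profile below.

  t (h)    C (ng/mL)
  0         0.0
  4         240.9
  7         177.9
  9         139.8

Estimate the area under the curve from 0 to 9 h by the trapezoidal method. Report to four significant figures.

Trapezoidal AUC_0→9:
  [0→4]: (0.0+240.9)/2 × 4 = 481.8
  [4→7]: (240.9+177.9)/2 × 3 = 628.2
  [7→9]: (177.9+139.8)/2 × 2 = 317.7
  Sum = 1427.7 ng/mL·h

AUC = 1428 ng/mL·h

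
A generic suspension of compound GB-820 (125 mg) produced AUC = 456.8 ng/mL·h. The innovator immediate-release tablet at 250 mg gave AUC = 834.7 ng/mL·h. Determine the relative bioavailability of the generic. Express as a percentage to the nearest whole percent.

F_rel = 109%

F_rel = (AUC_test/D_test) / (AUC_ref/D_ref)
      = (456.8/125) / (834.7/250)
      = 3.6544 / 3.3388 = 1.0945 = 109.45%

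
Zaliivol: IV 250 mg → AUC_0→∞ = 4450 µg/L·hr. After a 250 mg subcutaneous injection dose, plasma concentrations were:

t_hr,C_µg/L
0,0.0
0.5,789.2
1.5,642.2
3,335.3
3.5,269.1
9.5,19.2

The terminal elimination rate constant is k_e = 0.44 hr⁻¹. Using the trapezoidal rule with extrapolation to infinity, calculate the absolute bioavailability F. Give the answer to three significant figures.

F = 0.608

Trapezoidal AUC_0→9.5 (subcutaneous injection):
  [0→0.5]: (0.0+789.2)/2 × 0.5 = 197.3
  [0.5→1.5]: (789.2+642.2)/2 × 1 = 715.7
  [1.5→3]: (642.2+335.3)/2 × 1.5 = 733.125
  [3→3.5]: (335.3+269.1)/2 × 0.5 = 151.1
  [3.5→9.5]: (269.1+19.2)/2 × 6 = 864.9
  Sum = 2662.125 µg/L·hr
Tail: C_last/k_e = 19.2/0.44 = 43.636
AUC_0→∞ (subcutaneous injection) = 2662.125 + 43.636 = 2705.761 µg/L·hr
F = (AUC_ev/D_ev)/(AUC_iv/D_iv) = (2705.761/250)/(4450/250) = 10.823044/17.8 = 0.6080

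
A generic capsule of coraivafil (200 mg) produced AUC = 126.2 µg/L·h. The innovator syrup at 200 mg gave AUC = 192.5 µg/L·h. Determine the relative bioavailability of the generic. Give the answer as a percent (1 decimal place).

F_rel = (AUC_test/D_test) / (AUC_ref/D_ref)
      = (126.2/200) / (192.5/200)
      = 0.631 / 0.9625 = 0.6556 = 65.56%

F_rel = 65.6%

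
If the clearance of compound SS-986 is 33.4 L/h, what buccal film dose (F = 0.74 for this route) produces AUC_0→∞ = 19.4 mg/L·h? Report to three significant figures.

Dose = CL × AUC_0→∞ / F
     = 33.4 × 19.4 / 0.74 = 875.622 mg

Dose = 876 mg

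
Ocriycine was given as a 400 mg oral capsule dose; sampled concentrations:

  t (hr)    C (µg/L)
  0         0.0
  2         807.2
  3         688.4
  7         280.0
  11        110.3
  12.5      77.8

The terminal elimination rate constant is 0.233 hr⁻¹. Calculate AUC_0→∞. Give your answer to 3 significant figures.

AUC = 4750 µg/L·hr

Trapezoidal AUC_0→12.5:
  [0→2]: (0.0+807.2)/2 × 2 = 807.2
  [2→3]: (807.2+688.4)/2 × 1 = 747.8
  [3→7]: (688.4+280.0)/2 × 4 = 1936.8
  [7→11]: (280.0+110.3)/2 × 4 = 780.6
  [11→12.5]: (110.3+77.8)/2 × 1.5 = 141.075
  Sum = 4413.475 µg/L·hr
Extrapolated tail: C_last / k_e = 77.8 / 0.233 = 333.906
AUC_0→∞ = 4413.475 + 333.906 = 4747.381 µg/L·hr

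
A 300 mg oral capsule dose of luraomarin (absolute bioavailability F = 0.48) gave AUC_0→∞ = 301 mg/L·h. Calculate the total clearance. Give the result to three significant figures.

CL = 0.478 L/h

CL = F × Dose / AUC_0→∞
   = 0.48 × 300 / 301 = 0.478405 L/h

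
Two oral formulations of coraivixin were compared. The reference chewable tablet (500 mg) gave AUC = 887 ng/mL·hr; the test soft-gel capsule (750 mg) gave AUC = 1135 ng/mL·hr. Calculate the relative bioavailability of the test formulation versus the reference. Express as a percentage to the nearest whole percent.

F_rel = 85%

F_rel = (AUC_test/D_test) / (AUC_ref/D_ref)
      = (1135/750) / (887/500)
      = 1.51333 / 1.774 = 0.8531 = 85.31%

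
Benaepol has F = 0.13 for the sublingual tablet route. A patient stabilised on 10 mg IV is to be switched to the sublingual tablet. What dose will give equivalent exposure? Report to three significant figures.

D_sublingual = 76.9 mg

For equal systemic exposure: F × D_ev = D_iv
D_ev = D_iv / F = 10 / 0.13 = 76.9231 mg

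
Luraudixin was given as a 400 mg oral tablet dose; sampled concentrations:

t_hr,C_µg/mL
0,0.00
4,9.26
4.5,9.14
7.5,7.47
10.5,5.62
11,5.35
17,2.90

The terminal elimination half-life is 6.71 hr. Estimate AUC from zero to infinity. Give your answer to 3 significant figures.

Trapezoidal AUC_0→17:
  [0→4]: (0.00+9.26)/2 × 4 = 18.52
  [4→4.5]: (9.26+9.14)/2 × 0.5 = 4.6
  [4.5→7.5]: (9.14+7.47)/2 × 3 = 24.915
  [7.5→10.5]: (7.47+5.62)/2 × 3 = 19.635
  [10.5→11]: (5.62+5.35)/2 × 0.5 = 2.7425
  [11→17]: (5.35+2.90)/2 × 6 = 24.75
  Sum = 95.1625 µg/mL·hr
k_e = ln2 / t½ = 0.693147 / 6.71 = 0.1033 hr^-1
Extrapolated tail: C_last / k_e = 2.90 / 0.1033 = 28.074
AUC_0→∞ = 95.1625 + 28.074 = 123.2365 µg/mL·hr

AUC = 123 µg/mL·hr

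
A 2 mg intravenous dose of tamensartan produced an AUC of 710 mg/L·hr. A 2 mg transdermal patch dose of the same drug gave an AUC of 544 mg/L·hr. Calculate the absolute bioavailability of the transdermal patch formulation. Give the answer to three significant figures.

F = 0.766

F = (AUC_ev / D_ev) / (AUC_iv / D_iv)
  = (544/2) / (710/2)
  = 272 / 355 = 0.7662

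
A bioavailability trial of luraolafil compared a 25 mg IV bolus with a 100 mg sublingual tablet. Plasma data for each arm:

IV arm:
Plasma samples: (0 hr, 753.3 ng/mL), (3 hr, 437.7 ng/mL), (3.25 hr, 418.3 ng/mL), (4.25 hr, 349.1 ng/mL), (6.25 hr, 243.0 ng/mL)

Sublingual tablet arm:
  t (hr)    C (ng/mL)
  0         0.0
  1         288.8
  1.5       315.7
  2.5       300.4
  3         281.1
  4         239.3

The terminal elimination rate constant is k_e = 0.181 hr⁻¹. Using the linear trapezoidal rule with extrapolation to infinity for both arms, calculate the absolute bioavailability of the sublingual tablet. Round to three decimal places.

Trapezoidal AUC_0→6.25 (IV):
  [0→3]: (753.3+437.7)/2 × 3 = 1786.5
  [3→3.25]: (437.7+418.3)/2 × 0.25 = 107.0
  [3.25→4.25]: (418.3+349.1)/2 × 1 = 383.7
  [4.25→6.25]: (349.1+243.0)/2 × 2 = 592.1
  Sum = 2869.3 ng/mL·hr
IV tail: 243.0/0.181 = 1342.541; AUC_iv,0→∞ = 2869.3 + 1342.541 = 4211.841 ng/mL·hr
Trapezoidal AUC_0→4 (sublingual tablet):
  [0→1]: (0.0+288.8)/2 × 1 = 144.4
  [1→1.5]: (288.8+315.7)/2 × 0.5 = 151.125
  [1.5→2.5]: (315.7+300.4)/2 × 1 = 308.05
  [2.5→3]: (300.4+281.1)/2 × 0.5 = 145.375
  [3→4]: (281.1+239.3)/2 × 1 = 260.2
  Sum = 1009.15 ng/mL·hr
sublingual tablet tail: 239.3/0.181 = 1322.099; AUC_ev,0→∞ = 1009.15 + 1322.099 = 2331.249 ng/mL·hr
F = (AUC_ev/D_ev)/(AUC_iv/D_iv) = (2331.249/100)/(4211.841/25) = 23.31249/168.47364 = 0.1384

F = 0.138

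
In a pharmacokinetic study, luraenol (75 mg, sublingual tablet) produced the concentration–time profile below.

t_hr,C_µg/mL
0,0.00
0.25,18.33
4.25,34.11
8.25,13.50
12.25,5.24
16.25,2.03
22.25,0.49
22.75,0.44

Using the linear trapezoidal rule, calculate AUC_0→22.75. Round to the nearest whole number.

AUC = 262 µg/mL·hr

Trapezoidal AUC_0→22.75:
  [0→0.25]: (0.00+18.33)/2 × 0.25 = 2.29125
  [0.25→4.25]: (18.33+34.11)/2 × 4 = 104.88
  [4.25→8.25]: (34.11+13.50)/2 × 4 = 95.22
  [8.25→12.25]: (13.50+5.24)/2 × 4 = 37.48
  [12.25→16.25]: (5.24+2.03)/2 × 4 = 14.54
  [16.25→22.25]: (2.03+0.49)/2 × 6 = 7.56
  [22.25→22.75]: (0.49+0.44)/2 × 0.5 = 0.2325
  Sum = 262.20375 µg/mL·hr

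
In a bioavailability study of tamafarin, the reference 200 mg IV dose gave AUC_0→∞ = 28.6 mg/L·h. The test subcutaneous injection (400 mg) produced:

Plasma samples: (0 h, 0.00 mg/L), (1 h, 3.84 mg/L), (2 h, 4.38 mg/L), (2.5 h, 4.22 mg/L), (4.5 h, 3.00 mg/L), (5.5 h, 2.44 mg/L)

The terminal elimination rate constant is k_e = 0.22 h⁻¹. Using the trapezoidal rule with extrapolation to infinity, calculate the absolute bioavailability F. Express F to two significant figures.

Trapezoidal AUC_0→5.5 (subcutaneous injection):
  [0→1]: (0.00+3.84)/2 × 1 = 1.92
  [1→2]: (3.84+4.38)/2 × 1 = 4.11
  [2→2.5]: (4.38+4.22)/2 × 0.5 = 2.15
  [2.5→4.5]: (4.22+3.00)/2 × 2 = 7.22
  [4.5→5.5]: (3.00+2.44)/2 × 1 = 2.72
  Sum = 18.12 mg/L·h
Tail: C_last/k_e = 2.44/0.22 = 11.091
AUC_0→∞ (subcutaneous injection) = 18.12 + 11.091 = 29.211 mg/L·h
F = (AUC_ev/D_ev)/(AUC_iv/D_iv) = (29.211/400)/(28.6/200) = 0.0730275/0.143 = 0.5107

F = 0.51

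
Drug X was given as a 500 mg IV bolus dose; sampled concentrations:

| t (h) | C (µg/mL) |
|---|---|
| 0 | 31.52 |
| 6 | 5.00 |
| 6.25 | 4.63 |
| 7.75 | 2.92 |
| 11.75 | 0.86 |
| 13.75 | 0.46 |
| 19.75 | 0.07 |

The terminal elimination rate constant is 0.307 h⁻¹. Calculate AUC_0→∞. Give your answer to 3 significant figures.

Trapezoidal AUC_0→19.75:
  [0→6]: (31.52+5.00)/2 × 6 = 109.56
  [6→6.25]: (5.00+4.63)/2 × 0.25 = 1.20375
  [6.25→7.75]: (4.63+2.92)/2 × 1.5 = 5.6625
  [7.75→11.75]: (2.92+0.86)/2 × 4 = 7.56
  [11.75→13.75]: (0.86+0.46)/2 × 2 = 1.32
  [13.75→19.75]: (0.46+0.07)/2 × 6 = 1.59
  Sum = 126.89625 µg/mL·h
Extrapolated tail: C_last / k_e = 0.07 / 0.307 = 0.228
AUC_0→∞ = 126.89625 + 0.228 = 127.12425 µg/mL·h

AUC = 127 µg/mL·h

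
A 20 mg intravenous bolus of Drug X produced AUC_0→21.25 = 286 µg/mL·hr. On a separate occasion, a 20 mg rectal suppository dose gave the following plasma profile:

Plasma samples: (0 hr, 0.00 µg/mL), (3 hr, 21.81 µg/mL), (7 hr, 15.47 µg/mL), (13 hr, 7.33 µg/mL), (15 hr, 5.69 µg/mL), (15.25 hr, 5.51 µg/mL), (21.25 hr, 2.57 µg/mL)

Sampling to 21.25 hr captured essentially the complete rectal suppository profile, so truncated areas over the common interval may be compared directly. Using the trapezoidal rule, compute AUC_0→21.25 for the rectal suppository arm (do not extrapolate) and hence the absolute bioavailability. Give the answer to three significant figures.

F = 0.749

Trapezoidal AUC_0→21.25 (rectal suppository):
  [0→3]: (0.00+21.81)/2 × 3 = 32.715
  [3→7]: (21.81+15.47)/2 × 4 = 74.56
  [7→13]: (15.47+7.33)/2 × 6 = 68.4
  [13→15]: (7.33+5.69)/2 × 2 = 13.02
  [15→15.25]: (5.69+5.51)/2 × 0.25 = 1.4
  [15.25→21.25]: (5.51+2.57)/2 × 6 = 24.24
  Sum = 214.335 µg/mL·hr
F = (AUC_ev/D_ev)/(AUC_iv/D_iv) = (214.335/20)/(286/20) = 10.71675/14.3 = 0.7494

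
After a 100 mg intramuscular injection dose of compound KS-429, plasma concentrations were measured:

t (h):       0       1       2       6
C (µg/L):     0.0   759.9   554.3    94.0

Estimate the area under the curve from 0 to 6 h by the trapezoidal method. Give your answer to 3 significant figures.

Trapezoidal AUC_0→6:
  [0→1]: (0.0+759.9)/2 × 1 = 379.95
  [1→2]: (759.9+554.3)/2 × 1 = 657.1
  [2→6]: (554.3+94.0)/2 × 4 = 1296.6
  Sum = 2333.65 µg/L·h

AUC = 2330 µg/L·h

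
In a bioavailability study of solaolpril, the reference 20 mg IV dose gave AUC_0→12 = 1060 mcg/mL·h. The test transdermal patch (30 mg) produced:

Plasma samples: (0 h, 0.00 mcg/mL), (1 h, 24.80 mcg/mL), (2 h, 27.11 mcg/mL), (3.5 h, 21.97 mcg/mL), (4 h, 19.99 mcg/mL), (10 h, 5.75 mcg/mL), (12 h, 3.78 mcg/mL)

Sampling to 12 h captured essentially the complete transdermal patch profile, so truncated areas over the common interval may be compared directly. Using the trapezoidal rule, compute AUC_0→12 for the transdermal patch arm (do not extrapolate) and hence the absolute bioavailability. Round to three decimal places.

Trapezoidal AUC_0→12 (transdermal patch):
  [0→1]: (0.00+24.80)/2 × 1 = 12.4
  [1→2]: (24.80+27.11)/2 × 1 = 25.955
  [2→3.5]: (27.11+21.97)/2 × 1.5 = 36.81
  [3.5→4]: (21.97+19.99)/2 × 0.5 = 10.49
  [4→10]: (19.99+5.75)/2 × 6 = 77.22
  [10→12]: (5.75+3.78)/2 × 2 = 9.53
  Sum = 172.405 mcg/mL·h
F = (AUC_ev/D_ev)/(AUC_iv/D_iv) = (172.405/30)/(1060/20) = 5.74683/53 = 0.1084

F = 0.108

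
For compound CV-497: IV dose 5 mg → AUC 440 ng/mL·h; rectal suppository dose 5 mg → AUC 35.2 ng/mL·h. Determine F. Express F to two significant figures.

F = 0.080

F = (AUC_ev / D_ev) / (AUC_iv / D_iv)
  = (35.2/5) / (440/5)
  = 7.04 / 88 = 0.0800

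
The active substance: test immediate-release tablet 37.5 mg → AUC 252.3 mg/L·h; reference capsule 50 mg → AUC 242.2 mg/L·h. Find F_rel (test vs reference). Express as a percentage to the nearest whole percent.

F_rel = 139%

F_rel = (AUC_test/D_test) / (AUC_ref/D_ref)
      = (252.3/37.5) / (242.2/50)
      = 6.728 / 4.844 = 1.3889 = 138.89%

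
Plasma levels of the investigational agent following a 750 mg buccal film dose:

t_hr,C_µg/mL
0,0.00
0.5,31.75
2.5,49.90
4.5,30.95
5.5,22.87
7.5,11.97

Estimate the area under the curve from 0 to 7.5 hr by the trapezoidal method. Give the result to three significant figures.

AUC = 232 µg/mL·hr

Trapezoidal AUC_0→7.5:
  [0→0.5]: (0.00+31.75)/2 × 0.5 = 7.9375
  [0.5→2.5]: (31.75+49.90)/2 × 2 = 81.65
  [2.5→4.5]: (49.90+30.95)/2 × 2 = 80.85
  [4.5→5.5]: (30.95+22.87)/2 × 1 = 26.91
  [5.5→7.5]: (22.87+11.97)/2 × 2 = 34.84
  Sum = 232.1875 µg/mL·hr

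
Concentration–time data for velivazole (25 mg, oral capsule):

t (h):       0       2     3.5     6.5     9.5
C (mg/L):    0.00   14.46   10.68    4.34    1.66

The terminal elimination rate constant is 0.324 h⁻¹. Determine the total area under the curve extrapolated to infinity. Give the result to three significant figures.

Trapezoidal AUC_0→9.5:
  [0→2]: (0.00+14.46)/2 × 2 = 14.46
  [2→3.5]: (14.46+10.68)/2 × 1.5 = 18.855
  [3.5→6.5]: (10.68+4.34)/2 × 3 = 22.53
  [6.5→9.5]: (4.34+1.66)/2 × 3 = 9.0
  Sum = 64.845 mg/L·h
Extrapolated tail: C_last / k_e = 1.66 / 0.324 = 5.123
AUC_0→∞ = 64.845 + 5.123 = 69.968 mg/L·h

AUC = 70.0 mg/L·h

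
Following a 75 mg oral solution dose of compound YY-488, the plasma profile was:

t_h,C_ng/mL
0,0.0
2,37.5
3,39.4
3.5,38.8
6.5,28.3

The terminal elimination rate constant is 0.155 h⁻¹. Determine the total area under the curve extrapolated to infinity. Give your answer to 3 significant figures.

AUC = 379 ng/mL·h

Trapezoidal AUC_0→6.5:
  [0→2]: (0.0+37.5)/2 × 2 = 37.5
  [2→3]: (37.5+39.4)/2 × 1 = 38.45
  [3→3.5]: (39.4+38.8)/2 × 0.5 = 19.55
  [3.5→6.5]: (38.8+28.3)/2 × 3 = 100.65
  Sum = 196.15 ng/mL·h
Extrapolated tail: C_last / k_e = 28.3 / 0.155 = 182.581
AUC_0→∞ = 196.15 + 182.581 = 378.731 ng/mL·h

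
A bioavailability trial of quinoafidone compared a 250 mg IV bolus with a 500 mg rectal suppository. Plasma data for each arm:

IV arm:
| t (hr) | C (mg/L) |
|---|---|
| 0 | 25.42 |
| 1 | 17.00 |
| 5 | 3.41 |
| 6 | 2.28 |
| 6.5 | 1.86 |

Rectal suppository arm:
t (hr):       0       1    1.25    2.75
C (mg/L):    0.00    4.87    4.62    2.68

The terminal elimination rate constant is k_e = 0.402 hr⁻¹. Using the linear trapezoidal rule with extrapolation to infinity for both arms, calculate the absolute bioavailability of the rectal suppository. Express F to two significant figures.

Trapezoidal AUC_0→6.5 (IV):
  [0→1]: (25.42+17.00)/2 × 1 = 21.21
  [1→5]: (17.00+3.41)/2 × 4 = 40.82
  [5→6]: (3.41+2.28)/2 × 1 = 2.845
  [6→6.5]: (2.28+1.86)/2 × 0.5 = 1.035
  Sum = 65.91 mg/L·hr
IV tail: 1.86/0.402 = 4.627; AUC_iv,0→∞ = 65.91 + 4.627 = 70.537 mg/L·hr
Trapezoidal AUC_0→2.75 (rectal suppository):
  [0→1]: (0.00+4.87)/2 × 1 = 2.435
  [1→1.25]: (4.87+4.62)/2 × 0.25 = 1.18625
  [1.25→2.75]: (4.62+2.68)/2 × 1.5 = 5.475
  Sum = 9.09625 mg/L·hr
rectal suppository tail: 2.68/0.402 = 6.667; AUC_ev,0→∞ = 9.09625 + 6.667 = 15.76325 mg/L·hr
F = (AUC_ev/D_ev)/(AUC_iv/D_iv) = (15.76325/500)/(70.537/250) = 0.0315265/0.282148 = 0.1117

F = 0.11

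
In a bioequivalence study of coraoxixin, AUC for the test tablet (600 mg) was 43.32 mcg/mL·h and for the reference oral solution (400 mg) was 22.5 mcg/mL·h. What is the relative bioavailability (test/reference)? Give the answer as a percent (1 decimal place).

F_rel = 128.4%

F_rel = (AUC_test/D_test) / (AUC_ref/D_ref)
      = (43.32/600) / (22.5/400)
      = 0.0722 / 0.05625 = 1.2836 = 128.36%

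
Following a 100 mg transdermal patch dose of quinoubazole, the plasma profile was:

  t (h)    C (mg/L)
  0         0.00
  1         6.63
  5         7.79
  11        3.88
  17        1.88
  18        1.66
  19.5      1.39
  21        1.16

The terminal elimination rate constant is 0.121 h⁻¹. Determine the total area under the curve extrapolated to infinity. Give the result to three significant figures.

AUC = 100 mg/L·h

Trapezoidal AUC_0→21:
  [0→1]: (0.00+6.63)/2 × 1 = 3.315
  [1→5]: (6.63+7.79)/2 × 4 = 28.84
  [5→11]: (7.79+3.88)/2 × 6 = 35.01
  [11→17]: (3.88+1.88)/2 × 6 = 17.28
  [17→18]: (1.88+1.66)/2 × 1 = 1.77
  [18→19.5]: (1.66+1.39)/2 × 1.5 = 2.2875
  [19.5→21]: (1.39+1.16)/2 × 1.5 = 1.9125
  Sum = 90.415 mg/L·h
Extrapolated tail: C_last / k_e = 1.16 / 0.121 = 9.587
AUC_0→∞ = 90.415 + 9.587 = 100.002 mg/L·h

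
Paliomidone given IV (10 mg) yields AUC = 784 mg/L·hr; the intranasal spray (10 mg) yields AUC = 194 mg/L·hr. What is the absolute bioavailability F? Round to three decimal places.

F = 0.247

F = (AUC_ev / D_ev) / (AUC_iv / D_iv)
  = (194/10) / (784/10)
  = 19.4 / 78.4 = 0.2474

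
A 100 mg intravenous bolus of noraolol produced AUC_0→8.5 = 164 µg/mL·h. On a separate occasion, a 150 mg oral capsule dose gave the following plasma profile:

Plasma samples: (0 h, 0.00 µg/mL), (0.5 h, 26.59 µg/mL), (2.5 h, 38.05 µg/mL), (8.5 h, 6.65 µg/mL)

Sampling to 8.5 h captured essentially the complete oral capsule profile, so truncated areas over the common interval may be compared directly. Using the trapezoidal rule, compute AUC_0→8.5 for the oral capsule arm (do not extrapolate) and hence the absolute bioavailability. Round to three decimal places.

Trapezoidal AUC_0→8.5 (oral capsule):
  [0→0.5]: (0.00+26.59)/2 × 0.5 = 6.6475
  [0.5→2.5]: (26.59+38.05)/2 × 2 = 64.64
  [2.5→8.5]: (38.05+6.65)/2 × 6 = 134.1
  Sum = 205.3875 µg/mL·h
F = (AUC_ev/D_ev)/(AUC_iv/D_iv) = (205.3875/150)/(164/100) = 1.36925/1.64 = 0.8349

F = 0.835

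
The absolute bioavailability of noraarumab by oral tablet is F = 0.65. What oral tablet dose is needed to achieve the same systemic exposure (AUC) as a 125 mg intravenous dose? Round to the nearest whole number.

D_oral = 192 mg

For equal systemic exposure: F × D_ev = D_iv
D_ev = D_iv / F = 125 / 0.65 = 192.308 mg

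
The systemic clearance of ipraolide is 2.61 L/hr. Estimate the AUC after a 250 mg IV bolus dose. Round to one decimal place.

AUC_0→∞ = Dose_iv / CL
        = 250 / 2.61 = 95.7854 mg/L·hr

AUC = 95.8 mg/L·hr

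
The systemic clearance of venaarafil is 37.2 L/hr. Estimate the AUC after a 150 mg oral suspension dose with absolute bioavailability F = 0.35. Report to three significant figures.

AUC = 1.41 mg/L·hr

AUC_0→∞ = F × Dose / CL
        = 0.35 × 150 / 37.2 = 1.41129 mg/L·hr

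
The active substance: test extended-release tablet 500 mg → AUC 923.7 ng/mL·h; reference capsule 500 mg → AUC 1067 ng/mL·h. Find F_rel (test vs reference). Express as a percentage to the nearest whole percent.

F_rel = (AUC_test/D_test) / (AUC_ref/D_ref)
      = (923.7/500) / (1067/500)
      = 1.8474 / 2.134 = 0.8657 = 86.57%

F_rel = 87%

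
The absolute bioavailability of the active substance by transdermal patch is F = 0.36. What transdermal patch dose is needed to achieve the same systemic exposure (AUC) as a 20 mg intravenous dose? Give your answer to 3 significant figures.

For equal systemic exposure: F × D_ev = D_iv
D_ev = D_iv / F = 20 / 0.36 = 55.5556 mg

D_transdermal = 55.6 mg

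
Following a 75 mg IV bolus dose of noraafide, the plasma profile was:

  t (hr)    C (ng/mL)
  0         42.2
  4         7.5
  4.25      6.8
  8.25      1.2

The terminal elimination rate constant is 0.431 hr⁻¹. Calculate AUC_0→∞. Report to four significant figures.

AUC = 120.0 ng/mL·hr

Trapezoidal AUC_0→8.25:
  [0→4]: (42.2+7.5)/2 × 4 = 99.4
  [4→4.25]: (7.5+6.8)/2 × 0.25 = 1.7875
  [4.25→8.25]: (6.8+1.2)/2 × 4 = 16.0
  Sum = 117.1875 ng/mL·hr
Extrapolated tail: C_last / k_e = 1.2 / 0.431 = 2.784
AUC_0→∞ = 117.1875 + 2.784 = 119.9715 ng/mL·hr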